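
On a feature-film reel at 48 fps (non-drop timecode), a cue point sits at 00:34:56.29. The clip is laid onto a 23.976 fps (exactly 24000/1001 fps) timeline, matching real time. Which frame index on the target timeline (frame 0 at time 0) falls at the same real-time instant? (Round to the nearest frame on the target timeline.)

Source frame index: (0×3600 + 34×60 + 56) × 48 + 29 = 100637.
Real time: 100637 / (48) = 100637/48 s.
Target frame: (100637/48) × (24000/1001) = 50318500/1001 ≈ 50268.232 → 50268.

frame 50268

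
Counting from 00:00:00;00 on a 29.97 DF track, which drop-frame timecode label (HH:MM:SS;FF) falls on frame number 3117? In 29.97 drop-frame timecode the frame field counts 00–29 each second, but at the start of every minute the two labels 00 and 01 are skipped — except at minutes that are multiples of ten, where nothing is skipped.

00:01:43;29

Each 10-minute DF block holds 10 × 60 × 30 − 9 × 2 = 17982 frames. 3117 ÷ 17982 → 0 full blocks, remainder 3117.
Within the partial block the first minute is 1800 frames and each further minute 1798, so 1 further minute boundary passed. Total skipped labels = 18 × 0 + 2 × 1 = 2.
Non-drop label index = 3117 + 2 = 3119; at 30 labels/s that is 00:01:43:29, i.e. DF 00:01:43;29.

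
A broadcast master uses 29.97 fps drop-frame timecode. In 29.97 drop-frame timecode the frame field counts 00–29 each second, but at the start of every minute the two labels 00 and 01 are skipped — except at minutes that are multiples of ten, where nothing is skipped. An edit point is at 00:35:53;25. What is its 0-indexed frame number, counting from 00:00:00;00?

64551

Complete 10-minute blocks: 3, each 17982 frames → 53946.
Remaining 5 whole minutes in the current block: 1800 + 4 × 1798 = 8992 frames.
Within the current minute: 53 × 30 + 25 − 2 = 1613 (labels ;00/;01 skipped at this minute). Total = 53946 + 8992 + 1613 = 64551.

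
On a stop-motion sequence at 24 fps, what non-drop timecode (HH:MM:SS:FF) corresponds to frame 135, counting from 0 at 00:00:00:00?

135 ÷ 24 = 5 full seconds, remainder 15 frames.
5 s = 0 h 0 min 5 s.
Timecode: 00:00:05:15.

00:00:05:15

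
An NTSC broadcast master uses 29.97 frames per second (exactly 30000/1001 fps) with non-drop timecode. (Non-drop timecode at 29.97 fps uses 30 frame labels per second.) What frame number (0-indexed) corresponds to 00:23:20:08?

Total seconds to the label: (0 × 3600 + 23 × 60 + 20) = 1400.
Frame index = 1400 × 30 + 8 = 42008.

frame 42008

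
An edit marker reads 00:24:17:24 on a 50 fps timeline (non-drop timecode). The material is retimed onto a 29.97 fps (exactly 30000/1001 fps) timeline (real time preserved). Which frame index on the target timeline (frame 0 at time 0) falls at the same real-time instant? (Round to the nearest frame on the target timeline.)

Source frame index: (0×3600 + 24×60 + 17) × 50 + 24 = 72874.
Real time: 72874 / (50) = 36437/25 s.
Target frame: (36437/25) × (30000/1001) = 43724400/1001 ≈ 43680.719 → 43681.

frame 43681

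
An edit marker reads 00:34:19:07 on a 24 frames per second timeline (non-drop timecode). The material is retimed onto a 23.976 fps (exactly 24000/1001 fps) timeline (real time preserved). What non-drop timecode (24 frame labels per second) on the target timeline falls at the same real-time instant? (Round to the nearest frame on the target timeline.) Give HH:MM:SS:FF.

00:34:17:06

Source frame index: (0×3600 + 34×60 + 19) × 24 + 7 = 49423.
Real time: 49423 / (24) = 49423/24 s.
Target frame: (49423/24) × (24000/1001) = 4493000/91 ≈ 49373.626 → 49374.
At 24 labels/s: frame 49374 → 00:34:17:06.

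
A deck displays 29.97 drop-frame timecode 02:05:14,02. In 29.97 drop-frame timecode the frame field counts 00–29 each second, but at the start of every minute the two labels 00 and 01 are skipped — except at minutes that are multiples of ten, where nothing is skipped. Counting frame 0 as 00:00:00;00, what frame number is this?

225196

Complete 10-minute blocks: 12, each 17982 frames → 215784.
Remaining 5 whole minutes in the current block: 1800 + 4 × 1798 = 8992 frames.
Within the current minute: 14 × 30 + 2 − 2 = 420 (labels ;00/;01 skipped at this minute). Total = 215784 + 8992 + 420 = 225196.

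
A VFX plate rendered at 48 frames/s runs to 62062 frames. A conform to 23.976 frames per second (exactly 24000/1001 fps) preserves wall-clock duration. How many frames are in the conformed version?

Target frames = source frames × (target rate / source rate) = 62062 × (24000/1001)/(48) = 62062 × 500/1001 = 31000.

31000 frames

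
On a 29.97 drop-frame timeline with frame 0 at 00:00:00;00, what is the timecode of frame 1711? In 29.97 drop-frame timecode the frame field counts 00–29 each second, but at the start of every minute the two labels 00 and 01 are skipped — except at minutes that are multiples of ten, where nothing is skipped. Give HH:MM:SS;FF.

Ten DF minutes hold 17982 frames, so frame 1711 lies in block 0 (frames 0–17981) with 1711 frames into that block.
The block's first minute is 1800 frames and the rest 1798 each; 1711 frames reaches minute 0, so 0 × 18 + 0 × 2 = 0 labels have been skipped so far.
Adding those back, label number 1711 + 0 = 1711 at 30 labels/s is 57 s + 1 f = 0 h 0 min 57 s frame 1, i.e. 00:00:57;01.

00:00:57;01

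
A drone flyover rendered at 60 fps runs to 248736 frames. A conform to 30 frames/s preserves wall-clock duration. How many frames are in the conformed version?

Target frames = source frames × (target rate / source rate) = 248736 × (30)/(60) = 248736 × 1/2 = 124368.

124368 frames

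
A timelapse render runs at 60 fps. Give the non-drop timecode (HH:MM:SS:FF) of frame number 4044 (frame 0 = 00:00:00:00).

00:01:07:24

4044 ÷ 60 = 67 full seconds, remainder 24 frames.
67 s = 0 h 1 min 7 s.
Timecode: 00:01:07:24.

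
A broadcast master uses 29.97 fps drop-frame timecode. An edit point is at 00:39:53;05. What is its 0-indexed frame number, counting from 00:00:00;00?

71723

Complete 10-minute blocks: 3, each 17982 frames → 53946.
Remaining 9 whole minutes in the current block: 1800 + 8 × 1798 = 16184 frames.
Within the current minute: 53 × 30 + 5 − 2 = 1593 (labels ;00/;01 skipped at this minute). Total = 53946 + 16184 + 1593 = 71723.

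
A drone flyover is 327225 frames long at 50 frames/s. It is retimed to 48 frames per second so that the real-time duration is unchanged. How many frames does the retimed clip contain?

Target frames = source frames × (target rate / source rate) = 327225 × (48)/(50) = 327225 × 24/25 = 314136.

314136 frames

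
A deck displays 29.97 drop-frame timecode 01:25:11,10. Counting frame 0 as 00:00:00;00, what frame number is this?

153186

Complete 10-minute blocks: 8, each 17982 frames → 143856.
Remaining 5 whole minutes in the current block: 1800 + 4 × 1798 = 8992 frames.
Within the current minute: 11 × 30 + 10 − 2 = 338 (labels ;00/;01 skipped at this minute). Total = 143856 + 8992 + 338 = 153186.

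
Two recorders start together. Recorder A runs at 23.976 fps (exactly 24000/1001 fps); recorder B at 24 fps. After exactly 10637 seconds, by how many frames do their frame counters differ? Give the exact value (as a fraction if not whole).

23208/91 frames

A emits 24000/1001 × 10637 = 23208000/91 frames; B emits 24 × 10637 = 255288.
Difference = 23208/91 frames (≈ 255.0330); B is ahead of A.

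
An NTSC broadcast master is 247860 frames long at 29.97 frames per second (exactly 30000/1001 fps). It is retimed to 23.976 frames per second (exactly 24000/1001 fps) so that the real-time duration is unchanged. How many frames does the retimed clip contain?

198288 frames

Frames at target rate = 247860 × (24000/1001) / (30000/1001) = 198288.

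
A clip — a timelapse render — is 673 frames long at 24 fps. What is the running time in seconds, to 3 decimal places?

Running time = 673 × 1/24 = 673/24 s ≈ 28.042 s.

28.042 seconds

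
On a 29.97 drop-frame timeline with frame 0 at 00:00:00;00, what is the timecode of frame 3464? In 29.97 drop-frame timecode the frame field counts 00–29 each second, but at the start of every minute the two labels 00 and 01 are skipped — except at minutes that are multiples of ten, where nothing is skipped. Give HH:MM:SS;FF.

Ten DF minutes hold 17982 frames, so frame 3464 lies in block 0 (frames 0–17981) with 3464 frames into that block.
The block's first minute is 1800 frames and the rest 1798 each; 3464 frames reaches minute 1, so 0 × 18 + 1 × 2 = 2 labels have been skipped so far.
Adding those back, label number 3464 + 2 = 3466 at 30 labels/s is 115 s + 16 f = 0 h 1 min 55 s frame 16, i.e. 00:01:55;16.

00:01:55;16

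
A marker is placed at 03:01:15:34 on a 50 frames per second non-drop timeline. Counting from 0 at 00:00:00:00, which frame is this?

Total seconds to the label: (3 × 3600 + 1 × 60 + 15) = 10875.
Frame index = 10875 × 50 + 34 = 543784.

543784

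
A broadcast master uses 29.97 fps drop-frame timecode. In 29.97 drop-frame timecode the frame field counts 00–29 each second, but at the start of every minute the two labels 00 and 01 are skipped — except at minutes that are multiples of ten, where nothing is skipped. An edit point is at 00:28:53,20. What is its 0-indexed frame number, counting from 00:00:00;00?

Complete 10-minute blocks: 2, each 17982 frames → 35964.
Remaining 8 whole minutes in the current block: 1800 + 7 × 1798 = 14386 frames.
Within the current minute: 53 × 30 + 20 − 2 = 1608 (labels ;00/;01 skipped at this minute). Total = 35964 + 14386 + 1608 = 51958.

51958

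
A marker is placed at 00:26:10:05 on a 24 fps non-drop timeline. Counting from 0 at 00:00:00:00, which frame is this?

frame 37685

Total seconds to the label: (0 × 3600 + 26 × 60 + 10) = 1570.
Frame index = 1570 × 24 + 5 = 37685.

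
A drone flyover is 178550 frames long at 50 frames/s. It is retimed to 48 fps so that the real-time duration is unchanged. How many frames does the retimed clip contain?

171408 frames

Target frames = source frames × (target rate / source rate) = 178550 × (48)/(50) = 178550 × 24/25 = 171408.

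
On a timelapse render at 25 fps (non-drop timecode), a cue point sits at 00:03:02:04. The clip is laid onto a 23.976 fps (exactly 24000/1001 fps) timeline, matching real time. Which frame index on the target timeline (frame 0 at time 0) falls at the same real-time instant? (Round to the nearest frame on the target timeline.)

frame 4367

Source frame index: (0×3600 + 3×60 + 2) × 25 + 4 = 4554.
Real time: 4554 / (25) = 4554/25 s.
Target frame: (4554/25) × (24000/1001) = 397440/91 ≈ 4367.473 → 4367.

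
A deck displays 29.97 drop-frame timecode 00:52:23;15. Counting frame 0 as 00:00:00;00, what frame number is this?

94211

As if non-drop at 30 labels/s: (0 × 3600 + 52 × 60 + 23) × 30 + 15 = 94305.
Minute boundaries passed: 52; those not divisible by 10: 52 − 5 = 47; dropped labels = 2 × 47 = 94.
Actual frame index = 94305 − 94 = 94211.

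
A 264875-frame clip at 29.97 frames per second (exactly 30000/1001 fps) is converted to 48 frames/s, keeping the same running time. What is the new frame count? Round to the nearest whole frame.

424224 frames

Frames at target rate = 264875 × (48) / (30000/1001) = 2121119/5 ≈ 424223.800.
Nearest whole frame: 424224.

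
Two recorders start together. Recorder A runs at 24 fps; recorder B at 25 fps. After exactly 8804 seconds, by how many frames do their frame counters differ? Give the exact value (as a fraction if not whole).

A emits 24 × 8804 = 211296 frames; B emits 25 × 8804 = 220100.
Difference = 8804 frames; B is ahead of A.

8804 frames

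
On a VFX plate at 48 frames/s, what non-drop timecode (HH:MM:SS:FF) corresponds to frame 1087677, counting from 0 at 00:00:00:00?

06:17:39:45

1087677 ÷ 48 = 22659 full seconds, remainder 45 frames.
22659 s = 6 h 17 min 39 s.
Timecode: 06:17:39:45.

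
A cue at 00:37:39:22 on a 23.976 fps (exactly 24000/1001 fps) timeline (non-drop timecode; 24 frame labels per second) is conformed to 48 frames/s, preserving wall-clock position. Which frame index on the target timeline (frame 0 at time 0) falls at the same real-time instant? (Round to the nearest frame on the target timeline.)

frame 108584

Source frame index: (0×3600 + 37×60 + 39) × 24 + 22 = 54238.
Real time: 54238 / (24000/1001) = 27146119/12000 s.
Target frame: (27146119/12000) × (48) = 27146119/250 ≈ 108584.476 → 108584.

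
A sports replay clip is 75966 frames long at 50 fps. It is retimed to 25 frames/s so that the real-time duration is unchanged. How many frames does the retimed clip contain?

37983 frames

Target frames = source frames × (target rate / source rate) = 75966 × (25)/(50) = 75966 × 1/2 = 37983.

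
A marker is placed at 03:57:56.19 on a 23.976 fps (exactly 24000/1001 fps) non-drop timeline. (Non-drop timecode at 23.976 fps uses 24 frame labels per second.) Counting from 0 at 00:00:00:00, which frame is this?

Total seconds to the label: (3 × 3600 + 57 × 60 + 56) = 14276.
Frame index = 14276 × 24 + 19 = 342643.

342643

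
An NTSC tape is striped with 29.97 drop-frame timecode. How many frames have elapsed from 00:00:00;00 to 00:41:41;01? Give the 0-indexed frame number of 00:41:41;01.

74957

Complete 10-minute blocks: 4, each 17982 frames → 71928.
Remaining 1 whole minute in the current block: 1800 + 0 × 1798 = 1800 frames.
Within the current minute: 41 × 30 + 1 − 2 = 1229 (labels ;00/;01 skipped at this minute). Total = 71928 + 1800 + 1229 = 74957.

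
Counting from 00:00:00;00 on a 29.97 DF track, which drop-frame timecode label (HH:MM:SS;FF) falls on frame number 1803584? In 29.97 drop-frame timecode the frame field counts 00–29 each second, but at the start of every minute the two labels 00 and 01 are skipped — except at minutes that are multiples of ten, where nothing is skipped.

16:42:59;18

Each 10-minute DF block holds 10 × 60 × 30 − 9 × 2 = 17982 frames. 1803584 ÷ 17982 → 100 full blocks, remainder 5384.
Within the partial block the first minute is 1800 frames and each further minute 1798, so 2 further minute boundaries passed. Total skipped labels = 18 × 100 + 2 × 2 = 1804.
Non-drop label index = 1803584 + 1804 = 1805388; at 30 labels/s that is 16:42:59:18, i.e. DF 16:42:59;18.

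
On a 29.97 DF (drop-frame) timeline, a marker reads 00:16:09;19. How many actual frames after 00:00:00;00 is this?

Complete 10-minute blocks: 1, each 17982 frames → 17982.
Remaining 6 whole minutes in the current block: 1800 + 5 × 1798 = 10790 frames.
Within the current minute: 9 × 30 + 19 − 2 = 287 (labels ;00/;01 skipped at this minute). Total = 17982 + 10790 + 287 = 29059.

29059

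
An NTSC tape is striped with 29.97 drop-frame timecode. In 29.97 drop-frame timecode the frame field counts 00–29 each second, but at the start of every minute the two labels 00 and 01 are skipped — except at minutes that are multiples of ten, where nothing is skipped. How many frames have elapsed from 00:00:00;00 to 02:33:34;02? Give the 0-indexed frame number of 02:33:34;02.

276146

Complete 10-minute blocks: 15, each 17982 frames → 269730.
Remaining 3 whole minutes in the current block: 1800 + 2 × 1798 = 5396 frames.
Within the current minute: 34 × 30 + 2 − 2 = 1020 (labels ;00/;01 skipped at this minute). Total = 269730 + 5396 + 1020 = 276146.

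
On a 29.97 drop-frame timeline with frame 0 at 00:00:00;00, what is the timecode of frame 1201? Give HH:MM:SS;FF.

00:00:40;01

Ten DF minutes hold 17982 frames, so frame 1201 lies in block 0 (frames 0–17981) with 1201 frames into that block.
The block's first minute is 1800 frames and the rest 1798 each; 1201 frames reaches minute 0, so 0 × 18 + 0 × 2 = 0 labels have been skipped so far.
Adding those back, label number 1201 + 0 = 1201 at 30 labels/s is 40 s + 1 f = 0 h 0 min 40 s frame 1, i.e. 00:00:40;01.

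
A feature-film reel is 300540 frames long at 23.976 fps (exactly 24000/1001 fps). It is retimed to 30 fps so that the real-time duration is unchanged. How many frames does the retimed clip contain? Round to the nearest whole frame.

376051 frames

Frames at target rate = 300540 × (30) / (24000/1001) = 15042027/40 ≈ 376050.675.
Nearest whole frame: 376051.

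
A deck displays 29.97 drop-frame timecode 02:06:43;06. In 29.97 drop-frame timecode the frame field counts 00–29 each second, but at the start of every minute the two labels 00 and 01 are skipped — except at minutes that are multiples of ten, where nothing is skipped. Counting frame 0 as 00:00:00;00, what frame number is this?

227868

Complete 10-minute blocks: 12, each 17982 frames → 215784.
Remaining 6 whole minutes in the current block: 1800 + 5 × 1798 = 10790 frames.
Within the current minute: 43 × 30 + 6 − 2 = 1294 (labels ;00/;01 skipped at this minute). Total = 215784 + 10790 + 1294 = 227868.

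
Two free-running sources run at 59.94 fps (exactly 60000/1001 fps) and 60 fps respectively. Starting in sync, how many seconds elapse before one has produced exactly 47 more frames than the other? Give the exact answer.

47047/60 seconds

The gap grows by |60 − 60000/1001| = 60/1001 frames per second.
Time for a 47-frame gap: 47 ÷ (60/1001) = 47047/60 s.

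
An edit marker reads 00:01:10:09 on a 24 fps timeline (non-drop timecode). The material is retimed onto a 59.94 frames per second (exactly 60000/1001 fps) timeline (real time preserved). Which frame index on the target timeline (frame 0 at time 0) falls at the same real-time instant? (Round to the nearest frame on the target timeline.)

frame 4218

Source frame index: (0×3600 + 1×60 + 10) × 24 + 9 = 1689.
Real time: 1689 / (24) = 563/8 s.
Target frame: (563/8) × (60000/1001) = 4222500/1001 ≈ 4218.282 → 4218.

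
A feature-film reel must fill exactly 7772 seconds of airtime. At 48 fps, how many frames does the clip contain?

373056 frames

Frames = 7772 × 48 = 373056.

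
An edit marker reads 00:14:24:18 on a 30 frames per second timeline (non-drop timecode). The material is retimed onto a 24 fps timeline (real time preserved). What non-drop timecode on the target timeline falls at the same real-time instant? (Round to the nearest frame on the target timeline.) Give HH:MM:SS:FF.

Source frame index: (0×3600 + 14×60 + 24) × 30 + 18 = 25938.
Real time: 25938 / (30) = 4323/5 s.
Target frame: (4323/5) × (24) = 103752/5 ≈ 20750.400 → 20750.
At 24 labels/s: frame 20750 → 00:14:24:14.

00:14:24:14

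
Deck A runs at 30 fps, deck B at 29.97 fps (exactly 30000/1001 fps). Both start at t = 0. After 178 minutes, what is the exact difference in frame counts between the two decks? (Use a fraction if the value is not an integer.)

178 min = 10680 s.
A emits 30 × 10680 = 320400 frames; B emits 30000/1001 × 10680 = 320400000/1001.
Difference = 320400/1001 frames (≈ 320.0799); B is behind A.

320400/1001 frames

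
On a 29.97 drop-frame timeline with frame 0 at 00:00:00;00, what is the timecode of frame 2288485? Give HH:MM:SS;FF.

21:12:39;05

Ten DF minutes hold 17982 frames, so frame 2288485 lies in block 127 (frames 2283714–2301695) with 4771 frames into that block.
The block's first minute is 1800 frames and the rest 1798 each; 4771 frames reaches minute 2, so 127 × 18 + 2 × 2 = 2290 labels have been skipped so far.
Adding those back, label number 2288485 + 2290 = 2290775 at 30 labels/s is 76359 s + 5 f = 21 h 12 min 39 s frame 5, i.e. 21:12:39;05.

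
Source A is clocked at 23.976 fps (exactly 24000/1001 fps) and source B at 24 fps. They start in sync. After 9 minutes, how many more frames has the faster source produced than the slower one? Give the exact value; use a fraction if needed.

9 min = 540 s.
A emits 24000/1001 × 540 = 12960000/1001 frames; B emits 24 × 540 = 12960.
Difference = 12960/1001 frames (≈ 12.9471); B is ahead of A.

12960/1001 frames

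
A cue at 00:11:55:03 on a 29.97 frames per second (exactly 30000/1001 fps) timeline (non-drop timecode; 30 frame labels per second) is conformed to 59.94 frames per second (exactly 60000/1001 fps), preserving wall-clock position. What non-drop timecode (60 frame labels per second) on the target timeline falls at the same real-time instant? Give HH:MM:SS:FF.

00:11:55:06

Source frame index: (0×3600 + 11×60 + 55) × 30 + 3 = 21453.
Real time: 21453 / (30000/1001) = 7158151/10000 s.
Target frame: (7158151/10000) × (60000/1001) = 42906.
At 60 labels/s: frame 42906 → 00:11:55:06.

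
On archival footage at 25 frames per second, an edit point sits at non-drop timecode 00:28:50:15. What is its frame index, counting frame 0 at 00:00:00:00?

Total seconds to the label: (0 × 3600 + 28 × 60 + 50) = 1730.
Frame index = 1730 × 25 + 15 = 43265.

frame 43265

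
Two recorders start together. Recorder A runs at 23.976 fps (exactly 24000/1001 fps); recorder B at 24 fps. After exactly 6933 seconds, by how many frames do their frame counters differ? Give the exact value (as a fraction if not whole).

A emits 24000/1001 × 6933 = 166392000/1001 frames; B emits 24 × 6933 = 166392.
Difference = 166392/1001 frames (≈ 166.2258); B is ahead of A.

166392/1001 frames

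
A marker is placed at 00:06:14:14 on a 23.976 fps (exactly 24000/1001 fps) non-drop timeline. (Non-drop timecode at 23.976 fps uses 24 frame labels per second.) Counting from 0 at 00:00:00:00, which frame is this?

Total seconds to the label: (0 × 3600 + 6 × 60 + 14) = 374.
Frame index = 374 × 24 + 14 = 8990.

8990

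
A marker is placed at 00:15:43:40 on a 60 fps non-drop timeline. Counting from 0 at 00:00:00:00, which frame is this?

frame 56620

Total seconds to the label: (0 × 3600 + 15 × 60 + 43) = 943.
Frame index = 943 × 60 + 40 = 56620.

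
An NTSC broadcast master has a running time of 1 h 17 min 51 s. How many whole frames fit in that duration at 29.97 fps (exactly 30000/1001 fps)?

139990 frames

1 h 17 min 51 s = 4671 s.
Frames = 4671 × 30000/1001 = 140130000/1001 ≈ 139990.0100.
Complete frames: 139990.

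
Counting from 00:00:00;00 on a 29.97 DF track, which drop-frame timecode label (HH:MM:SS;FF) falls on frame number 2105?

00:01:10;07

Each 10-minute DF block holds 10 × 60 × 30 − 9 × 2 = 17982 frames. 2105 ÷ 17982 → 0 full blocks, remainder 2105.
Within the partial block the first minute is 1800 frames and each further minute 1798, so 1 further minute boundary passed. Total skipped labels = 18 × 0 + 2 × 1 = 2.
Non-drop label index = 2105 + 2 = 2107; at 30 labels/s that is 00:01:10:07, i.e. DF 00:01:10;07.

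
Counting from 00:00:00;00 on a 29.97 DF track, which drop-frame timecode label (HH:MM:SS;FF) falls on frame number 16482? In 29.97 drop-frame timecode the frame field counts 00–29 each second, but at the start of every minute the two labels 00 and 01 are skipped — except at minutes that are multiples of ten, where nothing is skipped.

00:09:10;00

Ten DF minutes hold 17982 frames, so frame 16482 lies in block 0 (frames 0–17981) with 16482 frames into that block.
The block's first minute is 1800 frames and the rest 1798 each; 16482 frames reaches minute 9, so 0 × 18 + 9 × 2 = 18 labels have been skipped so far.
Adding those back, label number 16482 + 18 = 16500 at 30 labels/s is 550 s + 0 f = 0 h 9 min 10 s frame 0, i.e. 00:09:10;00.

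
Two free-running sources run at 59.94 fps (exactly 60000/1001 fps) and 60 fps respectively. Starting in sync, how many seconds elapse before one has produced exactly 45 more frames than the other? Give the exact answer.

750.75 seconds

The gap grows by |60 − 60000/1001| = 60/1001 frames per second.
Time for a 45-frame gap: 45 ÷ (60/1001) = 750.75 s.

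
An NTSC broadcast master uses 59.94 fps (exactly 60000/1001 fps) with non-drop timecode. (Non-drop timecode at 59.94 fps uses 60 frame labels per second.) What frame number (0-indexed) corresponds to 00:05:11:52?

18712

Total seconds to the label: (0 × 3600 + 5 × 60 + 11) = 311.
Frame index = 311 × 60 + 52 = 18712.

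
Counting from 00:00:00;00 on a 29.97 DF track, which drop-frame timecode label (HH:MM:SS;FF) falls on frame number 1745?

Each 10-minute DF block holds 10 × 60 × 30 − 9 × 2 = 17982 frames. 1745 ÷ 17982 → 0 full blocks, remainder 1745.
Within the partial block the first minute is 1800 frames and each further minute 1798, so 0 further minute boundaries passed. Total skipped labels = 18 × 0 + 2 × 0 = 0.
Non-drop label index = 1745 + 0 = 1745; at 30 labels/s that is 00:00:58:05, i.e. DF 00:00:58;05.

00:00:58;05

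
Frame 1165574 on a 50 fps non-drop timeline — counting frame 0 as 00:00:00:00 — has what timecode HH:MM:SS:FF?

06:28:31:24

1165574 ÷ 50 = 23311 full seconds, remainder 24 frames.
23311 s = 6 h 28 min 31 s.
Timecode: 06:28:31:24.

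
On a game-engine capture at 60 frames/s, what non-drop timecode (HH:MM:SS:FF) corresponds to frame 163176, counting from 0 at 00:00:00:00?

163176 ÷ 60 = 2719 full seconds, remainder 36 frames.
2719 s = 0 h 45 min 19 s.
Timecode: 00:45:19:36.

00:45:19:36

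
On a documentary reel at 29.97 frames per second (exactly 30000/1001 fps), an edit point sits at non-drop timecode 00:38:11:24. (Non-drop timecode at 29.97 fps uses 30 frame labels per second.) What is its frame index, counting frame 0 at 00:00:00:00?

68754

Total seconds to the label: (0 × 3600 + 38 × 60 + 11) = 2291.
Frame index = 2291 × 30 + 24 = 68754.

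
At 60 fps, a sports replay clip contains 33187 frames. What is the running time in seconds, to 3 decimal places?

553.117 seconds

Running time = 33187 × 1/60 = 33187/60 s ≈ 553.117 s.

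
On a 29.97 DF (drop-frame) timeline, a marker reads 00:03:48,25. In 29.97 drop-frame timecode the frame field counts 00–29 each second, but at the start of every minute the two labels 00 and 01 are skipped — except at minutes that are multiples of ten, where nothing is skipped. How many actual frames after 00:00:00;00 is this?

6859

Complete 10-minute blocks: 0, each 17982 frames → 0.
Remaining 3 whole minutes in the current block: 1800 + 2 × 1798 = 5396 frames.
Within the current minute: 48 × 30 + 25 − 2 = 1463 (labels ;00/;01 skipped at this minute). Total = 0 + 5396 + 1463 = 6859.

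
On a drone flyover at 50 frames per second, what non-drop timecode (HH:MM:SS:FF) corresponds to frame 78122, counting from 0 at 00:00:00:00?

78122 ÷ 50 = 1562 full seconds, remainder 22 frames.
1562 s = 0 h 26 min 2 s.
Timecode: 00:26:02:22.

00:26:02:22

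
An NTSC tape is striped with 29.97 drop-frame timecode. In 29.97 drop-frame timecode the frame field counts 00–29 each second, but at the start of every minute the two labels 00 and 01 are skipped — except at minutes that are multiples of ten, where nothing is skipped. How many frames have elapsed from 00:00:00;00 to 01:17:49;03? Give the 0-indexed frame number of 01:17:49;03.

As if non-drop at 30 labels/s: (1 × 3600 + 17 × 60 + 49) × 30 + 3 = 140073.
Minute boundaries passed: 77; those not divisible by 10: 77 − 7 = 70; dropped labels = 2 × 70 = 140.
Actual frame index = 140073 − 140 = 139933.

139933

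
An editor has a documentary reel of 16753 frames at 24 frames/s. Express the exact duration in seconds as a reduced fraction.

16753/24 seconds

Running time = 16753 ÷ (24) = 16753 × 1/24 = 16753/24 s.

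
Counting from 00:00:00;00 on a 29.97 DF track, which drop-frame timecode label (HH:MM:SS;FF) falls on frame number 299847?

Each 10-minute DF block holds 10 × 60 × 30 − 9 × 2 = 17982 frames. 299847 ÷ 17982 → 16 full blocks, remainder 12135.
Within the partial block the first minute is 1800 frames and each further minute 1798, so 6 further minute boundaries passed. Total skipped labels = 18 × 16 + 2 × 6 = 300.
Non-drop label index = 299847 + 300 = 300147; at 30 labels/s that is 02:46:44:27, i.e. DF 02:46:44;27.

02:46:44;27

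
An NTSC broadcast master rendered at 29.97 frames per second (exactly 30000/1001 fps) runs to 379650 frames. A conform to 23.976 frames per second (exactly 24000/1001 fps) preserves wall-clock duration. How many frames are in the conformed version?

Target frames = source frames × (target rate / source rate) = 379650 × (24000/1001)/(30000/1001) = 379650 × 4/5 = 303720.

303720 frames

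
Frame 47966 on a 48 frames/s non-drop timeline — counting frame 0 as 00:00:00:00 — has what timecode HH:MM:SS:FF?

00:16:39:14

47966 ÷ 48 = 999 full seconds, remainder 14 frames.
999 s = 0 h 16 min 39 s.
Timecode: 00:16:39:14.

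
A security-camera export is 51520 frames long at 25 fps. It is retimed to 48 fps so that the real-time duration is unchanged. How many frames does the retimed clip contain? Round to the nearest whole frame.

98918 frames

Frames at target rate = 51520 × (48) / (25) = 494592/5 ≈ 98918.400.
Nearest whole frame: 98918.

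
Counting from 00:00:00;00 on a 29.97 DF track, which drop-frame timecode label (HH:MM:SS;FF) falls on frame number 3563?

00:01:58;25

Each 10-minute DF block holds 10 × 60 × 30 − 9 × 2 = 17982 frames. 3563 ÷ 17982 → 0 full blocks, remainder 3563.
Within the partial block the first minute is 1800 frames and each further minute 1798, so 1 further minute boundary passed. Total skipped labels = 18 × 0 + 2 × 1 = 2.
Non-drop label index = 3563 + 2 = 3565; at 30 labels/s that is 00:01:58:25, i.e. DF 00:01:58;25.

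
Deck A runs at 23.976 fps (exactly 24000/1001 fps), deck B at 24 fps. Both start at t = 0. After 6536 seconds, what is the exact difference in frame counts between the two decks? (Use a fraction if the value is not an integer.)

156864/1001 frames

A emits 24000/1001 × 6536 = 156864000/1001 frames; B emits 24 × 6536 = 156864.
Difference = 156864/1001 frames (≈ 156.7073); B is ahead of A.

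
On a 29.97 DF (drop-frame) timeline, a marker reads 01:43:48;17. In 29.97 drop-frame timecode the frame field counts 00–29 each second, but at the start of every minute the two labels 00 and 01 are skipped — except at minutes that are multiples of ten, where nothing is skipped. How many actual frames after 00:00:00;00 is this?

186671

As if non-drop at 30 labels/s: (1 × 3600 + 43 × 60 + 48) × 30 + 17 = 186857.
Minute boundaries passed: 103; those not divisible by 10: 103 − 10 = 93; dropped labels = 2 × 93 = 186.
Actual frame index = 186857 − 186 = 186671.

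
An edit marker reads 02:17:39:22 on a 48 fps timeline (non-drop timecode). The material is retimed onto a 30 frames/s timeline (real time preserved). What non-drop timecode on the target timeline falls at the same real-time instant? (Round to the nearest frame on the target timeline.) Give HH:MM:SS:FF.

Source frame index: (2×3600 + 17×60 + 39) × 48 + 22 = 396454.
Real time: 396454 / (48) = 198227/24 s.
Target frame: (198227/24) × (30) = 991135/4 ≈ 247783.750 → 247784.
At 30 labels/s: frame 247784 → 02:17:39:14.

02:17:39:14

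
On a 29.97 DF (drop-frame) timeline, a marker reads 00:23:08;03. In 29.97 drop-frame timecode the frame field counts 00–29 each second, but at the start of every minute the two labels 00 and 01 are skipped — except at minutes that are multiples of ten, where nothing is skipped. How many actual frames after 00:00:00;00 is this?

As if non-drop at 30 labels/s: (0 × 3600 + 23 × 60 + 8) × 30 + 3 = 41643.
Minute boundaries passed: 23; those not divisible by 10: 23 − 2 = 21; dropped labels = 2 × 21 = 42.
Actual frame index = 41643 − 42 = 41601.

41601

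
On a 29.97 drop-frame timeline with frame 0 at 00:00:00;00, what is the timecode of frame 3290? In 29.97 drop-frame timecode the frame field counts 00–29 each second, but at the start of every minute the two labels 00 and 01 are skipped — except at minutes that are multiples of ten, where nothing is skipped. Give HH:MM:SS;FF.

Ten DF minutes hold 17982 frames, so frame 3290 lies in block 0 (frames 0–17981) with 3290 frames into that block.
The block's first minute is 1800 frames and the rest 1798 each; 3290 frames reaches minute 1, so 0 × 18 + 1 × 2 = 2 labels have been skipped so far.
Adding those back, label number 3290 + 2 = 3292 at 30 labels/s is 109 s + 22 f = 0 h 1 min 49 s frame 22, i.e. 00:01:49;22.

00:01:49;22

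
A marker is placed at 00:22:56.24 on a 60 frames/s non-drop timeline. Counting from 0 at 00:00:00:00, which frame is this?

frame 82584

Total seconds to the label: (0 × 3600 + 22 × 60 + 56) = 1376.
Frame index = 1376 × 60 + 24 = 82584.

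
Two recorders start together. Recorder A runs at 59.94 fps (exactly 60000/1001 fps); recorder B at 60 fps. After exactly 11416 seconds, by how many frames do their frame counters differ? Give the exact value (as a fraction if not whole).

684960/1001 frames

A emits 60000/1001 × 11416 = 684960000/1001 frames; B emits 60 × 11416 = 684960.
Difference = 684960/1001 frames (≈ 684.2757); B is ahead of A.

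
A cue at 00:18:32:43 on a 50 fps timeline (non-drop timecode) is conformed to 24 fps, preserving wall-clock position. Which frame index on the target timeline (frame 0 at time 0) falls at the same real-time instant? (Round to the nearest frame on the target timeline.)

Source frame index: (0×3600 + 18×60 + 32) × 50 + 43 = 55643.
Real time: 55643 / (50) = 55643/50 s.
Target frame: (55643/50) × (24) = 667716/25 ≈ 26708.640 → 26709.

frame 26709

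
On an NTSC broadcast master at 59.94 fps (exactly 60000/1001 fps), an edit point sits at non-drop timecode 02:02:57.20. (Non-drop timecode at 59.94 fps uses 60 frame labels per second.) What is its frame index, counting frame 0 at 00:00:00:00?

Total seconds to the label: (2 × 3600 + 2 × 60 + 57) = 7377.
Frame index = 7377 × 60 + 20 = 442640.

442640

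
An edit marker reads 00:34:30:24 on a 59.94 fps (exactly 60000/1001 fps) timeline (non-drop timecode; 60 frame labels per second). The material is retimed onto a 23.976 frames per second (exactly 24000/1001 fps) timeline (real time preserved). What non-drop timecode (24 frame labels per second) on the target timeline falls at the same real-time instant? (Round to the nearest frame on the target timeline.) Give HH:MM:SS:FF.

Source frame index: (0×3600 + 34×60 + 30) × 60 + 24 = 124224.
Real time: 124224 / (60000/1001) = 1295294/625 s.
Target frame: (1295294/625) × (24000/1001) = 248448/5 ≈ 49689.600 → 49690.
At 24 labels/s: frame 49690 → 00:34:30:10.

00:34:30:10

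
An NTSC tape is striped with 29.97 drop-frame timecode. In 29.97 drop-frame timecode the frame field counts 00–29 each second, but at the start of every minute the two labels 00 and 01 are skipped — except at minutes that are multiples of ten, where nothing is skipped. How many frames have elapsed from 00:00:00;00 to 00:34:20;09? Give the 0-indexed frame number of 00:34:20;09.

61747

As if non-drop at 30 labels/s: (0 × 3600 + 34 × 60 + 20) × 30 + 9 = 61809.
Minute boundaries passed: 34; those not divisible by 10: 34 − 3 = 31; dropped labels = 2 × 31 = 62.
Actual frame index = 61809 − 62 = 61747.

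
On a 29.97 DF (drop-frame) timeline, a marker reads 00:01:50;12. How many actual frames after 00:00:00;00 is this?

As if non-drop at 30 labels/s: (0 × 3600 + 1 × 60 + 50) × 30 + 12 = 3312.
Minute boundaries passed: 1; those not divisible by 10: 1 − 0 = 1; dropped labels = 2 × 1 = 2.
Actual frame index = 3312 − 2 = 3310.

3310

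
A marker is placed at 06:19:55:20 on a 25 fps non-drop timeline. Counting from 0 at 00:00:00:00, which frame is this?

569895

Total seconds to the label: (6 × 3600 + 19 × 60 + 55) = 22795.
Frame index = 22795 × 25 + 20 = 569895.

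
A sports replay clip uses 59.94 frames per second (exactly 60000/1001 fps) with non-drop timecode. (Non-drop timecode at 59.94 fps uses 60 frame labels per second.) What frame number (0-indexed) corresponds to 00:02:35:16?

Total seconds to the label: (0 × 3600 + 2 × 60 + 35) = 155.
Frame index = 155 × 60 + 16 = 9316.

9316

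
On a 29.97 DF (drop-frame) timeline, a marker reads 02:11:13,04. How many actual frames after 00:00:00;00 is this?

Complete 10-minute blocks: 13, each 17982 frames → 233766.
Remaining 1 whole minute in the current block: 1800 + 0 × 1798 = 1800 frames.
Within the current minute: 13 × 30 + 4 − 2 = 392 (labels ;00/;01 skipped at this minute). Total = 233766 + 1800 + 392 = 235958.

235958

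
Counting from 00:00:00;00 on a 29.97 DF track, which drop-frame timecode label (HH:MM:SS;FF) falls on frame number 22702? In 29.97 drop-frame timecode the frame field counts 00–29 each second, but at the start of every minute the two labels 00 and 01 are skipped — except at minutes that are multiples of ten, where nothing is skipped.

Ten DF minutes hold 17982 frames, so frame 22702 lies in block 1 (frames 17982–35963) with 4720 frames into that block.
The block's first minute is 1800 frames and the rest 1798 each; 4720 frames reaches minute 2, so 1 × 18 + 2 × 2 = 22 labels have been skipped so far.
Adding those back, label number 22702 + 22 = 22724 at 30 labels/s is 757 s + 14 f = 0 h 12 min 37 s frame 14, i.e. 00:12:37;14.

00:12:37;14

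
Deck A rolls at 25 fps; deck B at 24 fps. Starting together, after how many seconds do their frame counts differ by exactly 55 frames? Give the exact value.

55 seconds

The gap grows by |24 − 25| = 1 frame per second.
Time for a 55-frame gap: 55 ÷ (1) = 55 s.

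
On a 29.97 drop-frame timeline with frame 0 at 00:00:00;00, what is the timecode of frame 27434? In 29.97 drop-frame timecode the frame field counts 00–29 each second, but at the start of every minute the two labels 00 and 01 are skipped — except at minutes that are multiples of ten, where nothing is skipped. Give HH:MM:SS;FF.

Ten DF minutes hold 17982 frames, so frame 27434 lies in block 1 (frames 17982–35963) with 9452 frames into that block.
The block's first minute is 1800 frames and the rest 1798 each; 9452 frames reaches minute 5, so 1 × 18 + 5 × 2 = 28 labels have been skipped so far.
Adding those back, label number 27434 + 28 = 27462 at 30 labels/s is 915 s + 12 f = 0 h 15 min 15 s frame 12, i.e. 00:15:15;12.

00:15:15;12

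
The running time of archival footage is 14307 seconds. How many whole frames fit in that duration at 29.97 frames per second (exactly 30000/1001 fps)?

Frames = 14307 × 30000/1001 = 429210000/1001 ≈ 428781.2188.
Complete frames: 428781.

428781 frames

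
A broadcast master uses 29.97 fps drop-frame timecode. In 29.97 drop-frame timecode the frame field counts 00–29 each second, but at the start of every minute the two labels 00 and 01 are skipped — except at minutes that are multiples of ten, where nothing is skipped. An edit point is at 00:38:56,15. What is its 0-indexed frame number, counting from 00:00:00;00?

Complete 10-minute blocks: 3, each 17982 frames → 53946.
Remaining 8 whole minutes in the current block: 1800 + 7 × 1798 = 14386 frames.
Within the current minute: 56 × 30 + 15 − 2 = 1693 (labels ;00/;01 skipped at this minute). Total = 53946 + 14386 + 1693 = 70025.

70025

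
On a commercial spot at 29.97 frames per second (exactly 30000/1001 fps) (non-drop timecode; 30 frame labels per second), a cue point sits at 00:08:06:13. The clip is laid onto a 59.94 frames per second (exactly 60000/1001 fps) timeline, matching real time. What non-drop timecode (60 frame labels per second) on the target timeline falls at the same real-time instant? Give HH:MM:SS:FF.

Source frame index: (0×3600 + 8×60 + 6) × 30 + 13 = 14593.
Real time: 14593 / (30000/1001) = 14607593/30000 s.
Target frame: (14607593/30000) × (60000/1001) = 29186.
At 60 labels/s: frame 29186 → 00:08:06:26.

00:08:06:26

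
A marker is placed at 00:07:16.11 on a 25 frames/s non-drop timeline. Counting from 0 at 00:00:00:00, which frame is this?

10911

Total seconds to the label: (0 × 3600 + 7 × 60 + 16) = 436.
Frame index = 436 × 25 + 11 = 10911.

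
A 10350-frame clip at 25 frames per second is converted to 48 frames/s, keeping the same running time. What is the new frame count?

19872 frames

Target frames = source frames × (target rate / source rate) = 10350 × (48)/(25) = 10350 × 48/25 = 19872.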